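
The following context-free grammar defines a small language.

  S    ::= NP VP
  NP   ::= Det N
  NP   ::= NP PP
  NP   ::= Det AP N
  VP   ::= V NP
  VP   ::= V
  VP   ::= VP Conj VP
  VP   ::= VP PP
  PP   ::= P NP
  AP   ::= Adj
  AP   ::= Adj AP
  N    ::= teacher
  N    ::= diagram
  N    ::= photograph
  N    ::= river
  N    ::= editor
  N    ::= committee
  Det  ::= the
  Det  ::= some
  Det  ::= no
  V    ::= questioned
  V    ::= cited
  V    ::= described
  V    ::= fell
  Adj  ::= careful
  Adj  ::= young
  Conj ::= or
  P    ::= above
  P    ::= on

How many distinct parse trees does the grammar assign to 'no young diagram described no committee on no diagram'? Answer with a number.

2

The two bracketings:
[S [NP [Det no] [AP [Adj young]] [N diagram]] [VP [V described] [NP [NP [Det no] [N committee]] [PP [P on] [NP [Det no] [N diagram]]]]]]
[S [NP [Det no] [AP [Adj young]] [N diagram]] [VP [VP [V described] [NP [Det no] [N committee]]] [PP [P on] [NP [Det no] [N diagram]]]]]
The difference turns on whether NP → NP PP is used at the relevant span, versus an alternative expansion of NP.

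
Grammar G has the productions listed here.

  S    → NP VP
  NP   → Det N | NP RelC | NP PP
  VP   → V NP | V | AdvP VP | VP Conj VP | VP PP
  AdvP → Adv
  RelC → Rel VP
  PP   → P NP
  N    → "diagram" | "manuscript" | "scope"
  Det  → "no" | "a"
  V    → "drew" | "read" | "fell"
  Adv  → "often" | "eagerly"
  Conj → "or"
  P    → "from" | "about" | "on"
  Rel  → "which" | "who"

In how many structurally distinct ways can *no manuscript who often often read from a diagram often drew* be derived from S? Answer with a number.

4

Two of the 4 distinct bracketings:
[S [NP [NP [Det no] [N manuscript]] [RelC [Rel who] [VP [AdvP [Adv often]] [VP [AdvP [Adv often]] [VP [VP [V read]] [PP [P from] [NP [Det a] [N diagram]]]]]]]] [VP [AdvP [Adv often]] [VP [V drew]]]]
[S [NP [NP [Det no] [N manuscript]] [RelC [Rel who] [VP [AdvP [Adv often]] [VP [VP [AdvP [Adv often]] [VP [V read]]] [PP [P from] [NP [Det a] [N diagram]]]]]]] [VP [AdvP [Adv often]] [VP [V drew]]]]
The trees differ in how a recursive rule is bracketed over the same span.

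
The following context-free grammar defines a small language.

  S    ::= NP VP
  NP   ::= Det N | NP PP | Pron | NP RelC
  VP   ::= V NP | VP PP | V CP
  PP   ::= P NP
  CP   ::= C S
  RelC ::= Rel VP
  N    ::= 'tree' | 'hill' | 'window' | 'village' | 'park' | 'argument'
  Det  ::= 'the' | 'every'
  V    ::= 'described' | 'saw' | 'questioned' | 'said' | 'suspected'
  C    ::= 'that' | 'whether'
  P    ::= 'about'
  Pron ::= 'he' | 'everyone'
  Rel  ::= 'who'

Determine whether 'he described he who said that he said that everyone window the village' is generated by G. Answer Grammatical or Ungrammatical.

A Pron word can never sit immediately before an N word in any string this grammar generates, so the substring 'everyone window' rules out a derivation.

Ungrammatical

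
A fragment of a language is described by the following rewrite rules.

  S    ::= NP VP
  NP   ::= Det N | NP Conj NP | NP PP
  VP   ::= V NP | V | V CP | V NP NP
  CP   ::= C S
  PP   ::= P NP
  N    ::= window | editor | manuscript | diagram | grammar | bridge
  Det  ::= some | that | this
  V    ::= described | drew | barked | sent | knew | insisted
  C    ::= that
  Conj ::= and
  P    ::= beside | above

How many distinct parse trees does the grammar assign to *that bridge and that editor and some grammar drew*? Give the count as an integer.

The two bracketings:
[S [NP [NP [Det that] [N bridge]] [Conj and] [NP [NP [Det that] [N editor]] [Conj and] [NP [Det some] [N grammar]]]] [VP [V drew]]]
[S [NP [NP [NP [Det that] [N bridge]] [Conj and] [NP [Det that] [N editor]]] [Conj and] [NP [Det some] [N grammar]]] [VP [V drew]]]
The trees differ in how a recursive rule is bracketed over the same span.

2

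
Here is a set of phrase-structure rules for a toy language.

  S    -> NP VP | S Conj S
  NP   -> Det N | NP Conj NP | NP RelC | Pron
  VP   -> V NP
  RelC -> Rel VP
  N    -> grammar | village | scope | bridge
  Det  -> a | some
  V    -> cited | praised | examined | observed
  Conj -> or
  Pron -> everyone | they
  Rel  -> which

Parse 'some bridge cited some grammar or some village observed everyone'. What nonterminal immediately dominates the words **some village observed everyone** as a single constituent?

S

S
  S
    NP
      Det: some
      N: bridge
    VP
      V: cited
      NP
        Det: some
        N: grammar
  Conj: or
  S
    NP
      Det: some
      N: village
    VP
      V: observed
      NP
        Pron: everyone
The span 'some village observed everyone' is the S node built by S → NP VP.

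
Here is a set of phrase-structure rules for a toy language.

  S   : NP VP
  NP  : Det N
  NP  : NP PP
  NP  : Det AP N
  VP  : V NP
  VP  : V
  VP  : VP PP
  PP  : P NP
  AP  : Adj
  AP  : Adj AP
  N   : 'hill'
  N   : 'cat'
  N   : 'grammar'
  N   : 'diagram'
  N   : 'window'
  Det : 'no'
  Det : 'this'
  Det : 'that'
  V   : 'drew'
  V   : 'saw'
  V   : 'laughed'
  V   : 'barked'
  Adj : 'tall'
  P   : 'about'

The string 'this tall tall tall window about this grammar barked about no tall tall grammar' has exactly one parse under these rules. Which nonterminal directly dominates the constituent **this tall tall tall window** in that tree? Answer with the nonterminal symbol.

S
  NP
    NP
      Det: this
      AP
        Adj: tall
        AP
          Adj: tall
          AP
            Adj: tall
      N: window
    PP
      P: about
      NP
        Det: this
        N: grammar
  VP
    VP
      V: barked
    PP
      P: about
      NP
        Det: no
        AP
          Adj: tall
          AP
            Adj: tall
        N: grammar
The span 'this tall tall tall window' is the NP node built by NP → Det AP N.
Its mother is the NP built by NP → NP PP.

NP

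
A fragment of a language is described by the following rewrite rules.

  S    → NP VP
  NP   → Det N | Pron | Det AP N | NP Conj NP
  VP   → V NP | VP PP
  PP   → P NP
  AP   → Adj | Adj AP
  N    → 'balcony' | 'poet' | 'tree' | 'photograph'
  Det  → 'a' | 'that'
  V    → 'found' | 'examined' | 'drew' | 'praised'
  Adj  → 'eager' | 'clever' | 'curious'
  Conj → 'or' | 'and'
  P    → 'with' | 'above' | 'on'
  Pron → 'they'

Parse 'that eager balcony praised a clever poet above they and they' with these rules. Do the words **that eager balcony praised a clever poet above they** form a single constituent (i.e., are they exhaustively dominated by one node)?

No

[S [NP [Det that] [AP [Adj eager]] [N balcony]] [VP [VP [V praised] [NP [Det a] [AP [Adj clever]] [N poet]]] [PP [P above] [NP [NP [Pron they]] [Conj and] [NP [Pron they]]]]]]
The smallest constituent containing 'that eager balcony praised a clever poet above they' is the S spanning 'that eager balcony praised a clever poet above they and they'; no single node in the tree dominates exactly the given words.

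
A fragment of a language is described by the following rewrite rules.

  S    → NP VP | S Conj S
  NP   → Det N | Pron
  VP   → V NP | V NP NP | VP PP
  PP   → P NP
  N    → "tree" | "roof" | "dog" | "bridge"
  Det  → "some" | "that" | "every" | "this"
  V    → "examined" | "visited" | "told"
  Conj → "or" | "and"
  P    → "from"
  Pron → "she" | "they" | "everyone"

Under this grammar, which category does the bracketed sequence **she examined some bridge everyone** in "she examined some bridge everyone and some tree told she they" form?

[S [S [NP [Pron she]] [VP [V examined] [NP [Det some] [N bridge]] [NP [Pron everyone]]]] [Conj and] [S [NP [Det some] [N tree]] [VP [V told] [NP [Pron she]] [NP [Pron they]]]]]
The span 'she examined some bridge everyone' is the S node built by S → NP VP.

S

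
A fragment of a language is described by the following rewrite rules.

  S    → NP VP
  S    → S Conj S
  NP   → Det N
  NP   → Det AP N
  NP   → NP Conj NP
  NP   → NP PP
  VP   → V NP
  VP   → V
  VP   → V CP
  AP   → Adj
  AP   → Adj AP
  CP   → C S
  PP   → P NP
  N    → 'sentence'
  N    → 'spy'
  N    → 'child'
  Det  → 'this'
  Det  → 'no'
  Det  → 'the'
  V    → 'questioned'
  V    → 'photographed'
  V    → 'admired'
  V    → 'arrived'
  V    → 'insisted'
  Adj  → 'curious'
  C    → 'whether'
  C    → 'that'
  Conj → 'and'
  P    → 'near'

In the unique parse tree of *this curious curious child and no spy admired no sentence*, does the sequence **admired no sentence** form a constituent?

[S [NP [NP [Det this] [AP [Adj curious] [AP [Adj curious]]] [N child]] [Conj and] [NP [Det no] [N spy]]] [VP [V admired] [NP [Det no] [N sentence]]]]
The words 'admired no sentence' are exhaustively dominated by a single VP node (built by VP → V NP), so they form a constituent.

Yes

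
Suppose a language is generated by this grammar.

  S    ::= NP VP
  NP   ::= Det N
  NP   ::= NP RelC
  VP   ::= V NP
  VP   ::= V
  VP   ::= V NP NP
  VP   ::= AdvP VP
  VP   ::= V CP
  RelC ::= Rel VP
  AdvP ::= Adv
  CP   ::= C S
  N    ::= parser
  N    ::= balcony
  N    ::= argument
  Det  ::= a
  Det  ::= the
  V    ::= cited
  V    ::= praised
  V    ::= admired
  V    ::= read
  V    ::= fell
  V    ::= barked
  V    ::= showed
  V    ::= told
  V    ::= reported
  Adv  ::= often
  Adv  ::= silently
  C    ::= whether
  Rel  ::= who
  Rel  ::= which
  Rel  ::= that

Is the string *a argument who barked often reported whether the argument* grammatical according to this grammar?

Ungrammatical

For S → NP VP, every NP-prefix leaves a non-VP remainder: after 'a argument' the remainder is not a VP; after 'a argument who barked' the remainder is not a VP.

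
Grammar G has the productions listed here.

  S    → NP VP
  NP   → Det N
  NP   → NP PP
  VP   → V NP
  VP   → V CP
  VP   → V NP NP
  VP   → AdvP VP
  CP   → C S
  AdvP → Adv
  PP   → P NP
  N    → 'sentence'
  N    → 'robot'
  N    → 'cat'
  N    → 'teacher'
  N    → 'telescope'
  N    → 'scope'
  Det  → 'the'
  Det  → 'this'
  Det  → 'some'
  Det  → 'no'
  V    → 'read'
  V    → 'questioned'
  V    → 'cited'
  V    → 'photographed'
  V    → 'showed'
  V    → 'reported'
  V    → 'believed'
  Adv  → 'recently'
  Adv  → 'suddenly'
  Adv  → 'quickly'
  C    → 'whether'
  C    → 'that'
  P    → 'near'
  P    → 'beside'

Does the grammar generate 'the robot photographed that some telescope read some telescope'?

Grammatical

S
  NP
    Det: the
    N: robot
  VP
    V: photographed
    CP
      C: that
      S
        NP
          Det: some
          N: telescope
        VP
          V: read
          NP
            Det: some
            N: telescope
Each bracket corresponds to one application of a listed rule, so the string is derivable from S.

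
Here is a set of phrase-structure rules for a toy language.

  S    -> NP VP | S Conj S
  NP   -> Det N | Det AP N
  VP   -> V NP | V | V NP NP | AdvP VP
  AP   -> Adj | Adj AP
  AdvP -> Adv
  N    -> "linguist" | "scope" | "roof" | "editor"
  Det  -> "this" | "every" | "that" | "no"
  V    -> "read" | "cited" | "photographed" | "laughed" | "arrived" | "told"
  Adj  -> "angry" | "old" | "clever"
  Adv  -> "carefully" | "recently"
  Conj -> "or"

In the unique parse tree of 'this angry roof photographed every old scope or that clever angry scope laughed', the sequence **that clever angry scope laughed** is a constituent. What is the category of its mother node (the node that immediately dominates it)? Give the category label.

S

S
  S
    NP
      Det: this
      AP
        Adj: angry
      N: roof
    VP
      V: photographed
      NP
        Det: every
        AP
          Adj: old
        N: scope
  Conj: or
  S
    NP
      Det: that
      AP
        Adj: clever
        AP
          Adj: angry
      N: scope
    VP
      V: laughed
The span 'that clever angry scope laughed' is the S node built by S → NP VP.
Its mother is the S built by S → S Conj S.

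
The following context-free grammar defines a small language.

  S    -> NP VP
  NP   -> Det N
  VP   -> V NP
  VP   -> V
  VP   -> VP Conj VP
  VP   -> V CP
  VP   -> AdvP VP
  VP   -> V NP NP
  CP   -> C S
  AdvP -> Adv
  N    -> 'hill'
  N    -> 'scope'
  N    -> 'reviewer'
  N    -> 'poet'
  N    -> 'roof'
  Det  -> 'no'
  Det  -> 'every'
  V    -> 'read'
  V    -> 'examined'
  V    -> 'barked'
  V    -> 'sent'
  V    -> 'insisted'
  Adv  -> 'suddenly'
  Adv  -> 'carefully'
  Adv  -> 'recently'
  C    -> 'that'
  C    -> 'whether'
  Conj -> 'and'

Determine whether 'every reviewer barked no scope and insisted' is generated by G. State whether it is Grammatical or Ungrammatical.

S
  NP
    Det: every
    N: reviewer
  VP
    VP
      V: barked
      NP
        Det: no
        N: scope
    Conj: and
    VP
      V: insisted
The bracketing above is licensed at every node by one of the given productions, with S at the root.

Grammatical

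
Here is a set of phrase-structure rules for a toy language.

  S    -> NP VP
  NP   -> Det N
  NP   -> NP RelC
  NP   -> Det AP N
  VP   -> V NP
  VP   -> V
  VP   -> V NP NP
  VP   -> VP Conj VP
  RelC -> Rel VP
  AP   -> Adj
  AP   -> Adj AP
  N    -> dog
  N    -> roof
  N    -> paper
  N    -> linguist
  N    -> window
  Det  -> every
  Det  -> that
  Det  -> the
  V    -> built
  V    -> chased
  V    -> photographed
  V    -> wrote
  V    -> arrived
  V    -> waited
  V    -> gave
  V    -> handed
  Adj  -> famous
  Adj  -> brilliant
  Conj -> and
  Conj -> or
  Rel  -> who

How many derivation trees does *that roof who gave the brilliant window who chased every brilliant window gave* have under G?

3

Two of the 3 distinct bracketings:
[S [NP [NP [Det that] [N roof]] [RelC [Rel who] [VP [V gave] [NP [NP [Det the] [AP [Adj brilliant]] [N window]] [RelC [Rel who] [VP [V chased] [NP [Det every] [AP [Adj brilliant]] [N window]]]]]]]] [VP [V gave]]]
[S [NP [NP [Det that] [N roof]] [RelC [Rel who] [VP [V gave] [NP [NP [Det the] [AP [Adj brilliant]] [N window]] [RelC [Rel who] [VP [V chased]]]] [NP [Det every] [AP [Adj brilliant]] [N window]]]]] [VP [V gave]]]
The difference turns on whether VP → V NP is used at the relevant span, versus an alternative expansion of VP.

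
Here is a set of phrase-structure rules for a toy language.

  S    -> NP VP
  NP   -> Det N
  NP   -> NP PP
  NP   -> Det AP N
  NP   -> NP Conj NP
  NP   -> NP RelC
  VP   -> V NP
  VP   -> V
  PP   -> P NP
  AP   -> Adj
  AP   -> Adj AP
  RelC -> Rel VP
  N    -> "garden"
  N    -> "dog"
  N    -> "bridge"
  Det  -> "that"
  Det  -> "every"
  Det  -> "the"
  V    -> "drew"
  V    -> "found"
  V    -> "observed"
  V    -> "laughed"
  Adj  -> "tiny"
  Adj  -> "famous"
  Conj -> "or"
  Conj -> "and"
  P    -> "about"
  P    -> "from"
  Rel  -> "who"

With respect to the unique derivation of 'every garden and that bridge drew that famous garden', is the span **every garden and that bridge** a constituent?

[S [NP [NP [Det every] [N garden]] [Conj and] [NP [Det that] [N bridge]]] [VP [V drew] [NP [Det that] [AP [Adj famous]] [N garden]]]]
The words 'every garden and that bridge' are exhaustively dominated by a single NP node (built by NP → NP Conj NP), so they form a constituent.

Yes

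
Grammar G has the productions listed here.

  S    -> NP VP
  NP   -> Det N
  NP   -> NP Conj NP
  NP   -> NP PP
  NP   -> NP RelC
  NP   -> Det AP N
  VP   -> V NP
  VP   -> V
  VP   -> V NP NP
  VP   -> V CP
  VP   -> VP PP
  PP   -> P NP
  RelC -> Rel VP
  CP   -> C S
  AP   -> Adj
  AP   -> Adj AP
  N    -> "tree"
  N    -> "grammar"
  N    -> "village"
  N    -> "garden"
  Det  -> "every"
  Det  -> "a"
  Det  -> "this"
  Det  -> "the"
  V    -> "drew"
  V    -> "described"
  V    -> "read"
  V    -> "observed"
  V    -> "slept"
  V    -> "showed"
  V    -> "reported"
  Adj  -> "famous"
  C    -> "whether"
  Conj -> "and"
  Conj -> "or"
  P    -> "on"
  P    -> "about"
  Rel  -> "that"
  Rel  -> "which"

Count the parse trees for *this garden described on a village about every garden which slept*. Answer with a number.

3

Two of the 3 distinct bracketings:
[S [NP [Det this] [N garden]] [VP [VP [V described]] [PP [P on] [NP [NP [Det a] [N village]] [PP [P about] [NP [NP [Det every] [N garden]] [RelC [Rel which] [VP [V slept]]]]]]]]]
[S [NP [Det this] [N garden]] [VP [VP [V described]] [PP [P on] [NP [NP [NP [Det a] [N village]] [PP [P about] [NP [Det every] [N garden]]]] [RelC [Rel which] [VP [V slept]]]]]]]
The trees differ in how a recursive rule is bracketed over the same span.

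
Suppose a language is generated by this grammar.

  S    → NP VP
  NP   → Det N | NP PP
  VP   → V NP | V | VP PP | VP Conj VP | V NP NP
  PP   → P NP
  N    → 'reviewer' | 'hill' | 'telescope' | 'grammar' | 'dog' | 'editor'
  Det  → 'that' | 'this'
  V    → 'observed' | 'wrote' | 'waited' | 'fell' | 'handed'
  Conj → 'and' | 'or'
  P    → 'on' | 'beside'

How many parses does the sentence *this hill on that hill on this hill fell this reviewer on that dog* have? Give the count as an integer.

4

Two of the 4 distinct bracketings:
[S [NP [NP [Det this] [N hill]] [PP [P on] [NP [NP [Det that] [N hill]] [PP [P on] [NP [Det this] [N hill]]]]]] [VP [V fell] [NP [NP [Det this] [N reviewer]] [PP [P on] [NP [Det that] [N dog]]]]]]
[S [NP [NP [Det this] [N hill]] [PP [P on] [NP [NP [Det that] [N hill]] [PP [P on] [NP [Det this] [N hill]]]]]] [VP [VP [V fell] [NP [Det this] [N reviewer]]] [PP [P on] [NP [Det that] [N dog]]]]]
The difference turns on whether VP → VP PP is used at the relevant span, versus an alternative expansion of VP.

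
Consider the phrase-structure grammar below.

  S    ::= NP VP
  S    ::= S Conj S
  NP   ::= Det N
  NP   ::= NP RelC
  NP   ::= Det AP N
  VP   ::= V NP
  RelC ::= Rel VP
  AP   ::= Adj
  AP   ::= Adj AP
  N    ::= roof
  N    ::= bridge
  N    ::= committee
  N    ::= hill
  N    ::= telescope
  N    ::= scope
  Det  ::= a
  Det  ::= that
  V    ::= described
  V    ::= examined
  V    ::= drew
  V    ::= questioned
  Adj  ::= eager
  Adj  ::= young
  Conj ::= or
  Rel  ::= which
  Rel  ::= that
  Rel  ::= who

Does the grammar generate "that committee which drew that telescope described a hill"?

Grammatical

S
  NP
    NP
      Det: that
      N: committee
    RelC
      Rel: which
      VP
        V: drew
        NP
          Det: that
          N: telescope
  VP
    V: described
    NP
      Det: a
      N: hill
Each bracket corresponds to one application of a listed rule, so the string is derivable from S.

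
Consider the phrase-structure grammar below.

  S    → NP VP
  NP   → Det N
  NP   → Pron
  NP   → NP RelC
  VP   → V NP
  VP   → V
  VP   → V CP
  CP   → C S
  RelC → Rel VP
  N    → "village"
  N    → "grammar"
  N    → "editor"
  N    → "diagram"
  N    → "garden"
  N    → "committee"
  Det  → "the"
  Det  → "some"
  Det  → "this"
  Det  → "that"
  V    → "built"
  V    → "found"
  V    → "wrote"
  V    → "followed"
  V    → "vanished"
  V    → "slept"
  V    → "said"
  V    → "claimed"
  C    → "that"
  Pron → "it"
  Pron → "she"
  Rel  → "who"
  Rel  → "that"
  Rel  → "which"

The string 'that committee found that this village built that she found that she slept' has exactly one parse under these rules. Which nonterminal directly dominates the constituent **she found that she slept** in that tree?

S
  NP
    Det: that
    N: committee
  VP
    V: found
    CP
      C: that
      S
        NP
          Det: this
          N: village
        VP
          V: built
          CP
            C: that
            S
              NP
                Pron: she
              VP
                V: found
                CP
                  C: that
                  S
                    NP
                      Pron: she
                    VP
                      V: slept
The span 'she found that she slept' is the S node built by S → NP VP.
Its mother is the CP built by CP → C S.

CP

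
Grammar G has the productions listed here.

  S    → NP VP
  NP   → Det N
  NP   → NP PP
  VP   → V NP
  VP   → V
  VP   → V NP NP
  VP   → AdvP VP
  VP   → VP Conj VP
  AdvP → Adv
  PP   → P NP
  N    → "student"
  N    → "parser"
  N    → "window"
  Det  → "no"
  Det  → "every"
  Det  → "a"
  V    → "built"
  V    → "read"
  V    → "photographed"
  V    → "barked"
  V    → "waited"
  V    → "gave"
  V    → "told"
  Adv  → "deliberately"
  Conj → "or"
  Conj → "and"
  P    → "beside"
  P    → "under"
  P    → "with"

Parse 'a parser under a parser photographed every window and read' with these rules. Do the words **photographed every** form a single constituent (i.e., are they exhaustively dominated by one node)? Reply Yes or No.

No

[S [NP [NP [Det a] [N parser]] [PP [P under] [NP [Det a] [N parser]]]] [VP [VP [V photographed] [NP [Det every] [N window]]] [Conj and] [VP [V read]]]]
The smallest constituent containing 'photographed every' is the VP spanning 'photographed every window'; no single node in the tree dominates exactly the given words.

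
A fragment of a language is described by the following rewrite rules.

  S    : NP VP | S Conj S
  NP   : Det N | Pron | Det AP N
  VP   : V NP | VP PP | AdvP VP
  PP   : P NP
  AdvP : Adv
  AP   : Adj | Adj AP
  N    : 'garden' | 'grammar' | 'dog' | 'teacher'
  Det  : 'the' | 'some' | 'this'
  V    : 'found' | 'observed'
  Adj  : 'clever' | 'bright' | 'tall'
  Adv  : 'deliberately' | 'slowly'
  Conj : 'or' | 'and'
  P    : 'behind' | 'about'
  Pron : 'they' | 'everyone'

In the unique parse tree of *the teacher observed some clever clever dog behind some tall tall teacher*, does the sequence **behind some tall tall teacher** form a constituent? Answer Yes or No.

Yes

[S [NP [Det the] [N teacher]] [VP [VP [V observed] [NP [Det some] [AP [Adj clever] [AP [Adj clever]]] [N dog]]] [PP [P behind] [NP [Det some] [AP [Adj tall] [AP [Adj tall]]] [N teacher]]]]]
The words 'behind some tall tall teacher' are exhaustively dominated by a single PP node (built by PP → P NP), so they form a constituent.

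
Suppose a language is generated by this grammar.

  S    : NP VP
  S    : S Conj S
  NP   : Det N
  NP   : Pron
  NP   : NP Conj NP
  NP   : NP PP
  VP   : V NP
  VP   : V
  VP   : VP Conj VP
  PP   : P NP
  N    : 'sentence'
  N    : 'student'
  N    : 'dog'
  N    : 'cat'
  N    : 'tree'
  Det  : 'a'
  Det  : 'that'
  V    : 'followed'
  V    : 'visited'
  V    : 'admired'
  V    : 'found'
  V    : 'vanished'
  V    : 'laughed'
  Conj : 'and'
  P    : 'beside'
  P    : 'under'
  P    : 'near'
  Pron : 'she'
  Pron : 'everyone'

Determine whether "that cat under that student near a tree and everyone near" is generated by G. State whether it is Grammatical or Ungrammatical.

Ungrammatical

For S → NP VP, every NP-prefix leaves a non-VP remainder: after 'that cat' the remainder is not a VP; after 'that cat under that student' the remainder is not a VP; after 'that cat under that student near a tree' the remainder is not a VP (and 1 more). The alternative S rule S → S Conj S likewise has no satisfying split.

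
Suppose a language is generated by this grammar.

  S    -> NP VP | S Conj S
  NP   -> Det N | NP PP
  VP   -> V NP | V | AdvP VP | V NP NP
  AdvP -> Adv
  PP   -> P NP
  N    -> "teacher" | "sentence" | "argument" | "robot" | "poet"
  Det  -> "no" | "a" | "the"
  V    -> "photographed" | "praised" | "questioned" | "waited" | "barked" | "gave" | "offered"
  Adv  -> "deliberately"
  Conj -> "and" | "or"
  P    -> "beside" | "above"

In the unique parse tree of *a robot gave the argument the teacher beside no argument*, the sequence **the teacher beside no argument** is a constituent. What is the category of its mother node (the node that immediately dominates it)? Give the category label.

VP

[S [NP [Det a] [N robot]] [VP [V gave] [NP [Det the] [N argument]] [NP [NP [Det the] [N teacher]] [PP [P beside] [NP [Det no] [N argument]]]]]]
The span 'the teacher beside no argument' is the NP node built by NP → NP PP.
Its mother is the VP built by VP → V NP NP.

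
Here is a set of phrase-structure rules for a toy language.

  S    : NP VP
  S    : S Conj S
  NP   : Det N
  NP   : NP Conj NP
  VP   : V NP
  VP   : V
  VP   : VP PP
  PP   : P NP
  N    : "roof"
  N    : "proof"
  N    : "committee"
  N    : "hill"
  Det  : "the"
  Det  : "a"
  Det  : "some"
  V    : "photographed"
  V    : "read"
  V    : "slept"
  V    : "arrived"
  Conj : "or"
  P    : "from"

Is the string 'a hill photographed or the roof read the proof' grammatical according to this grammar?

Grammatical

[S [S [NP [Det a] [N hill]] [VP [V photographed]]] [Conj or] [S [NP [Det the] [N roof]] [VP [V read] [NP [Det the] [N proof]]]]]
Each bracket corresponds to one application of a listed rule, so the string is derivable from S.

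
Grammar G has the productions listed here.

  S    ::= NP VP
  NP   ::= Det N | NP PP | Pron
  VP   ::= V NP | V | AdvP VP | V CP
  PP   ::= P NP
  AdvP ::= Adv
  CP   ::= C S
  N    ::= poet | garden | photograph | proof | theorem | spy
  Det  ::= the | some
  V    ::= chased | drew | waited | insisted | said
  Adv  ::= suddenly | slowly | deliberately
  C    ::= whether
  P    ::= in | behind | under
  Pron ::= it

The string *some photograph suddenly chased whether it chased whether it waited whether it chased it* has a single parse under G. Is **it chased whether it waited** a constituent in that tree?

[S [NP [Det some] [N photograph]] [VP [AdvP [Adv suddenly]] [VP [V chased] [CP [C whether] [S [NP [Pron it]] [VP [V chased] [CP [C whether] [S [NP [Pron it]] [VP [V waited] [CP [C whether] [S [NP [Pron it]] [VP [V chased] [NP [Pron it]]]]]]]]]]]]]]
The smallest constituent containing 'it chased whether it waited' is the S spanning 'it chased whether it waited whether it chased it'; no single node in the tree dominates exactly the given words.

No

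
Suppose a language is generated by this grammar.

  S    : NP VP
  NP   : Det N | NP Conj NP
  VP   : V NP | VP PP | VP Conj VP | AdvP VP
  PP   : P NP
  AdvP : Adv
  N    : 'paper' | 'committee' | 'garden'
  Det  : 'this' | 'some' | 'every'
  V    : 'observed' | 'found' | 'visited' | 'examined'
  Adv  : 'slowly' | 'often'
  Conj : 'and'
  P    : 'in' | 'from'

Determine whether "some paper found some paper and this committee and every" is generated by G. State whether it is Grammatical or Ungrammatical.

For S → NP VP, the only prefix that parses as NP is 'some paper', but the remainder 'found some paper and this committee and every' is not a VP under these rules.

Ungrammatical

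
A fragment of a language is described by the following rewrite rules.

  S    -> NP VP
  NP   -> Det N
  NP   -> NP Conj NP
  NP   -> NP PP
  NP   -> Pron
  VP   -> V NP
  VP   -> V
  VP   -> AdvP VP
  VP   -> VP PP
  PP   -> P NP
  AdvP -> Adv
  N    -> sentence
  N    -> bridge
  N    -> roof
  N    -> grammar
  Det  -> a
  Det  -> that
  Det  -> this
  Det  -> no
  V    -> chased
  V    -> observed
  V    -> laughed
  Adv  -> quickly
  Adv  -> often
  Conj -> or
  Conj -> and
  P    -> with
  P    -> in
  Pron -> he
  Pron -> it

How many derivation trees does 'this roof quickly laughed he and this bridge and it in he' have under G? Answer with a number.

Two of the 9 distinct bracketings:
[S [NP [Det this] [N roof]] [VP [AdvP [Adv quickly]] [VP [V laughed] [NP [NP [Pron he]] [Conj and] [NP [NP [Det this] [N bridge]] [Conj and] [NP [NP [Pron it]] [PP [P in] [NP [Pron he]]]]]]]]]
[S [NP [Det this] [N roof]] [VP [AdvP [Adv quickly]] [VP [V laughed] [NP [NP [Pron he]] [Conj and] [NP [NP [NP [Det this] [N bridge]] [Conj and] [NP [Pron it]]] [PP [P in] [NP [Pron he]]]]]]]]
The trees differ in how a recursive rule is bracketed over the same span.

9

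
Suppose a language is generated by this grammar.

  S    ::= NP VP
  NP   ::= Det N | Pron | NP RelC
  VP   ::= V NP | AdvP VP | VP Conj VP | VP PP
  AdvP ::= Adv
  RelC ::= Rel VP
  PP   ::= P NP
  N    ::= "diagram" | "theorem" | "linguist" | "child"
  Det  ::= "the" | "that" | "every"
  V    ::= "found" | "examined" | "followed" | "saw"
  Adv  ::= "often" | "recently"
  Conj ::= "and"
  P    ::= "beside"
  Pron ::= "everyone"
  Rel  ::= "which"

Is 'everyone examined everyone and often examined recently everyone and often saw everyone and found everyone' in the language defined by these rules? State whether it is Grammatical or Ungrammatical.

A V word can never sit immediately before an Adv word in any string this grammar generates, so the substring 'examined recently' rules out a derivation.

Ungrammatical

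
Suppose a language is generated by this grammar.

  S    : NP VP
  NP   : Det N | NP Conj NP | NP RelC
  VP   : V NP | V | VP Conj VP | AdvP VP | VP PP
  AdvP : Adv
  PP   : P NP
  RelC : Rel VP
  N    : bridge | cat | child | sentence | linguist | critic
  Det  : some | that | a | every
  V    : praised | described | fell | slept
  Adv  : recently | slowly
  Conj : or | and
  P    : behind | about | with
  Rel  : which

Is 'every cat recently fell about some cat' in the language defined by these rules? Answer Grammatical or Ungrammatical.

Grammatical

[S [NP [Det every] [N cat]] [VP [AdvP [Adv recently]] [VP [VP [V fell]] [PP [P about] [NP [Det some] [N cat]]]]]]
Every word is introduced by a lexical rule and the phrasal rules combine the resulting categories into a single S.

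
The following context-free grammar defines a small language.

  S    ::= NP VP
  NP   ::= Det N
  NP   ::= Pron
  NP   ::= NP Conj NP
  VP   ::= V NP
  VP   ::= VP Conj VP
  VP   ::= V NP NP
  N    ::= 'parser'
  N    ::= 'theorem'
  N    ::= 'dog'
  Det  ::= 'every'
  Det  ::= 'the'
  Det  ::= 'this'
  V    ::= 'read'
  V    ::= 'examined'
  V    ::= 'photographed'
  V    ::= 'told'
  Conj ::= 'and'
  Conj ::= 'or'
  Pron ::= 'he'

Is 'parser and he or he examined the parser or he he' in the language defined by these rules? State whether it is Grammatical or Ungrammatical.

Ungrammatical

For S → NP VP, no prefix of the string parses as an NP.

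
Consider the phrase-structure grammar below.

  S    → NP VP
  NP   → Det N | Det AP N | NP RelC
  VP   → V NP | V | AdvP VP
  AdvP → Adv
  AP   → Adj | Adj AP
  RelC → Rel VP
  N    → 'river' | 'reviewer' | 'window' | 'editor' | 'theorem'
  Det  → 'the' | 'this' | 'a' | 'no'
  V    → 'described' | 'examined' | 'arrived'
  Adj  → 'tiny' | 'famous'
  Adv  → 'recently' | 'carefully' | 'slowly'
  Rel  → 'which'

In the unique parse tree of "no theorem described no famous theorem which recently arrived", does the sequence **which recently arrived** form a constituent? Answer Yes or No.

[S [NP [Det no] [N theorem]] [VP [V described] [NP [NP [Det no] [AP [Adj famous]] [N theorem]] [RelC [Rel which] [VP [AdvP [Adv recently]] [VP [V arrived]]]]]]]
The words 'which recently arrived' are exhaustively dominated by a single RelC node (built by RelC → Rel VP), so they form a constituent.

Yes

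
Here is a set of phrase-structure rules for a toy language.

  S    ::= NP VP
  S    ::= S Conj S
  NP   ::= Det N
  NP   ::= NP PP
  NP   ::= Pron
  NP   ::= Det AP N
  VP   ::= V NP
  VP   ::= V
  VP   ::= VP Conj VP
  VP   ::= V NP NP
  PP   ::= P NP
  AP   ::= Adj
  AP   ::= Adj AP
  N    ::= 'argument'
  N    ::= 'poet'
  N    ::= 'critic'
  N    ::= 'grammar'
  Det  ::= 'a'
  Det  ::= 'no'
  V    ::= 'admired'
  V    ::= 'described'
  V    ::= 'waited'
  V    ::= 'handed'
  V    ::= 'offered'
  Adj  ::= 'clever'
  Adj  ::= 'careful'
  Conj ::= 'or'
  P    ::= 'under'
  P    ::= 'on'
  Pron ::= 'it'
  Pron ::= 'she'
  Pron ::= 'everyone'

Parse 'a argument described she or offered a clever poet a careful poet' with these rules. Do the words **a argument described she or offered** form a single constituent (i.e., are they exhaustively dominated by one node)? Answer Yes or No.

No

[S [NP [Det a] [N argument]] [VP [VP [V described] [NP [Pron she]]] [Conj or] [VP [V offered] [NP [Det a] [AP [Adj clever]] [N poet]] [NP [Det a] [AP [Adj careful]] [N poet]]]]]
The smallest constituent containing 'a argument described she or offered' is the S spanning 'a argument described she or offered a clever poet a careful poet'; no single node in the tree dominates exactly the given words.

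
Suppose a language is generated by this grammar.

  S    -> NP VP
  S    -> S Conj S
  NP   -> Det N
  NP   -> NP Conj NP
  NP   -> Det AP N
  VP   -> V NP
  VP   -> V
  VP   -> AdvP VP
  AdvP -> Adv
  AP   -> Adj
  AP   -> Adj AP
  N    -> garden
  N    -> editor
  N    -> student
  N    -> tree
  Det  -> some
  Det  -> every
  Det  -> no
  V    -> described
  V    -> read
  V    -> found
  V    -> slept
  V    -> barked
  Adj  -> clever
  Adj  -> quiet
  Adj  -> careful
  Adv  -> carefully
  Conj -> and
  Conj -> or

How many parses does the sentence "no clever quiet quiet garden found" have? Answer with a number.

1

[S [NP [Det no] [AP [Adj clever] [AP [Adj quiet] [AP [Adj quiet]]]] [N garden]] [VP [V found]]]
No rule offers an alternative attachment or grouping for any span, so this is the only derivation.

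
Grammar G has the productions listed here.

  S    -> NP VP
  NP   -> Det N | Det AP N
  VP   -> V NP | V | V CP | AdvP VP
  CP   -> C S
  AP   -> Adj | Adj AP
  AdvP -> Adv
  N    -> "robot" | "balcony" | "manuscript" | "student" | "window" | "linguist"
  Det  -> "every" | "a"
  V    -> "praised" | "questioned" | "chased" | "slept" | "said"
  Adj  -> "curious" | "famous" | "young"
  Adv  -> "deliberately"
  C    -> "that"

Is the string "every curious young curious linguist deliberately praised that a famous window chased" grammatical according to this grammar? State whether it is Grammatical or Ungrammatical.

Grammatical

[S [NP [Det every] [AP [Adj curious] [AP [Adj young] [AP [Adj curious]]]] [N linguist]] [VP [AdvP [Adv deliberately]] [VP [V praised] [CP [C that] [S [NP [Det a] [AP [Adj famous]] [N window]] [VP [V chased]]]]]]]
The bracketing above is licensed at every node by one of the given productions, with S at the root.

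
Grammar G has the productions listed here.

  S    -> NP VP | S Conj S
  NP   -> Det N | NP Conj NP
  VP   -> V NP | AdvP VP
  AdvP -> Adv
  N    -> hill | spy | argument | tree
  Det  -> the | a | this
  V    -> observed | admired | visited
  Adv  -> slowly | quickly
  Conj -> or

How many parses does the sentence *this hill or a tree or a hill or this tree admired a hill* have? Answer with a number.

5

Two of the 5 distinct bracketings:
[S [NP [NP [Det this] [N hill]] [Conj or] [NP [NP [Det a] [N tree]] [Conj or] [NP [NP [Det a] [N hill]] [Conj or] [NP [Det this] [N tree]]]]] [VP [V admired] [NP [Det a] [N hill]]]]
[S [NP [NP [Det this] [N hill]] [Conj or] [NP [NP [NP [Det a] [N tree]] [Conj or] [NP [Det a] [N hill]]] [Conj or] [NP [Det this] [N tree]]]] [VP [V admired] [NP [Det a] [N hill]]]]
The trees differ in how a recursive rule is bracketed over the same span.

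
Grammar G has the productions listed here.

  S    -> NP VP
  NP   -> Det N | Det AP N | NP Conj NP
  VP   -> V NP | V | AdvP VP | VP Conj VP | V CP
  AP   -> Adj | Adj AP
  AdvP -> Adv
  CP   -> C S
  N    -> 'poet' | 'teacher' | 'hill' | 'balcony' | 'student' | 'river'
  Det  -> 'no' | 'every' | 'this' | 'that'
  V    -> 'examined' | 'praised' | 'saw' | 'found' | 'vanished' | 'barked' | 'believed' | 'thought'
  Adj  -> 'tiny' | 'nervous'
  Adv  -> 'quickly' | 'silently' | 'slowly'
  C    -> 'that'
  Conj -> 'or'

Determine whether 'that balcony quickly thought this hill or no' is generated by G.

Ungrammatical

For S → NP VP, the only prefix that parses as NP is 'that balcony', but the remainder 'quickly thought this hill or no' is not a VP under these rules.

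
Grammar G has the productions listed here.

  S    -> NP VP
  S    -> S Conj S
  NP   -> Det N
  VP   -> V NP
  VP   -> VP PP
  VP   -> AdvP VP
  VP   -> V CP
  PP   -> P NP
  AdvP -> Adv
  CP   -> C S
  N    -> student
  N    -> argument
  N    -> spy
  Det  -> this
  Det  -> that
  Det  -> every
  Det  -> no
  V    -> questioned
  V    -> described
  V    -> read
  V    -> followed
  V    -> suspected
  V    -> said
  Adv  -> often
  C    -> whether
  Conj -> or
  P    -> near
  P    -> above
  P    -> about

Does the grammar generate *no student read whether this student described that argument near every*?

Ungrammatical

For S → NP VP, the only prefix that parses as NP is 'no student', but the remainder 'read whether this student described that argument near every' is not a VP under these rules. The alternative S rule S → S Conj S likewise has no satisfying split.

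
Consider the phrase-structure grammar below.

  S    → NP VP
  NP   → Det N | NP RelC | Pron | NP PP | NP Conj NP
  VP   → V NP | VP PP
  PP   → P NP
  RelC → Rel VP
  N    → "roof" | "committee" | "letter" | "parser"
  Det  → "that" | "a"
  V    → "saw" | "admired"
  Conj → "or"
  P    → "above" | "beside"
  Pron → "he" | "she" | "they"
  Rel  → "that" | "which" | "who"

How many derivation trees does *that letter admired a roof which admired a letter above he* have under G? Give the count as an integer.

4

Two of the 4 distinct bracketings:
[S [NP [Det that] [N letter]] [VP [V admired] [NP [NP [Det a] [N roof]] [RelC [Rel which] [VP [V admired] [NP [NP [Det a] [N letter]] [PP [P above] [NP [Pron he]]]]]]]]]
[S [NP [Det that] [N letter]] [VP [V admired] [NP [NP [Det a] [N roof]] [RelC [Rel which] [VP [VP [V admired] [NP [Det a] [N letter]]] [PP [P above] [NP [Pron he]]]]]]]]
The difference turns on whether NP → NP PP is used at the relevant span, versus an alternative expansion of NP.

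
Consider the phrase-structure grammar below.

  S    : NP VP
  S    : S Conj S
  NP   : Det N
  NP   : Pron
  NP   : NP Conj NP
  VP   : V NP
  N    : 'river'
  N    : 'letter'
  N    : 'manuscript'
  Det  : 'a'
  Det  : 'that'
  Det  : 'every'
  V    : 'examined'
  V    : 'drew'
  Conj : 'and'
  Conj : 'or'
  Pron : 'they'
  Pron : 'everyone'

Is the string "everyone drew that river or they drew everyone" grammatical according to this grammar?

S
  S
    NP
      Pron: everyone
    VP
      V: drew
      NP
        Det: that
        N: river
  Conj: or
  S
    NP
      Pron: they
    VP
      V: drew
      NP
        Pron: everyone
Every word is introduced by a lexical rule and the phrasal rules combine the resulting categories into a single S.

Grammatical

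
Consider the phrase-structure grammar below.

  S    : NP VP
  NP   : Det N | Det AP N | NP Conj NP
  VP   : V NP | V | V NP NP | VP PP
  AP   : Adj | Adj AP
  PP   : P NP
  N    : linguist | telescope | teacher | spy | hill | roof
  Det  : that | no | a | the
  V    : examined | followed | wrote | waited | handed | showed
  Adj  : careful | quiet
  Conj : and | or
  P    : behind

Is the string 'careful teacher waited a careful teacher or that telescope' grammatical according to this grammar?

For S → NP VP, no prefix of the string parses as an NP.

Ungrammatical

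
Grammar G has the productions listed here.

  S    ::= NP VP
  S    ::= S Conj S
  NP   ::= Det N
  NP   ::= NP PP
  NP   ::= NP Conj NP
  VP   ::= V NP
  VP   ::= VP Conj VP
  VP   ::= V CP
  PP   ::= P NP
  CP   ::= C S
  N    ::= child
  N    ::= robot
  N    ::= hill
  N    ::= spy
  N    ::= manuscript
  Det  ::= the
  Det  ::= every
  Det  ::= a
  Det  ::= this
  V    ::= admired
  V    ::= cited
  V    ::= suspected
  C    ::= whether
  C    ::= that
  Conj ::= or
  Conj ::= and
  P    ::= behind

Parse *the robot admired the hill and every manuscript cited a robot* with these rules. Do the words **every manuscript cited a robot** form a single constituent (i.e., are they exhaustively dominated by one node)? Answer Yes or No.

Yes

[S [S [NP [Det the] [N robot]] [VP [V admired] [NP [Det the] [N hill]]]] [Conj and] [S [NP [Det every] [N manuscript]] [VP [V cited] [NP [Det a] [N robot]]]]]
The words 'every manuscript cited a robot' are exhaustively dominated by a single S node (built by S → NP VP), so they form a constituent.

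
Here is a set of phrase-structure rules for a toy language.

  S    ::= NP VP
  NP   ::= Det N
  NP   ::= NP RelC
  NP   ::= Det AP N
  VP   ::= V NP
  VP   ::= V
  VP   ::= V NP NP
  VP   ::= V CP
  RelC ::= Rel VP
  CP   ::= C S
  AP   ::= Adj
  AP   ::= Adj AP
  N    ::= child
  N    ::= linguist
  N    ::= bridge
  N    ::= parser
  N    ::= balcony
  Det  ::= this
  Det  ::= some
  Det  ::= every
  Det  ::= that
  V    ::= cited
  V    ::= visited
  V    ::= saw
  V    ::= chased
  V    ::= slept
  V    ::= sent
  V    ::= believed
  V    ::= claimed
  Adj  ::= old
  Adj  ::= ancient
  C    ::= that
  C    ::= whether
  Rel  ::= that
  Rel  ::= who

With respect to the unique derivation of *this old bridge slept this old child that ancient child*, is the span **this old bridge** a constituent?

[S [NP [Det this] [AP [Adj old]] [N bridge]] [VP [V slept] [NP [Det this] [AP [Adj old]] [N child]] [NP [Det that] [AP [Adj ancient]] [N child]]]]
The words 'this old bridge' are exhaustively dominated by a single NP node (built by NP → Det AP N), so they form a constituent.

Yes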